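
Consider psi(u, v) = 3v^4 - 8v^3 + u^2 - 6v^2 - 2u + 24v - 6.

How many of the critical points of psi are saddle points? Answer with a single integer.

psi separates as a function of u plus a function of v, so ∇psi=0 decouples.
∂psi/∂u = 2(u - 1) = 0 at u ∈ {1}; ∂psi/∂v = 12(v - 2)(v - 1)(v + 1) = 0 at v ∈ {-1, 1, 2}.
The Hessian is diagonal: diag(psi_uu, psi_vv). Second derivatives: psi_uu(1)=2; psi_vv(-1)=72, psi_vv(1)=-24, psi_vv(2)=36.
Saddle points occur where the two diagonal entries have opposite signs: (1, 1). Count: 1.

1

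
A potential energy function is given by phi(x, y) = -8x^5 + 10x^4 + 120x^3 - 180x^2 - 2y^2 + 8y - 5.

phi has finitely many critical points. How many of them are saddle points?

2

phi separates as a function of x plus a function of y, so ∇phi=0 decouples.
∂phi/∂x = -40x(x - 3)(x - 1)(x + 3) = 0 at x ∈ {-3, 0, 1, 3}; ∂phi/∂y = -4(y - 2) = 0 at y ∈ {2}.
The Hessian is diagonal: diag(phi_xx, phi_yy). Second derivatives: phi_xx(-3)=2880, phi_xx(0)=-360, phi_xx(1)=320, phi_xx(3)=-1440; phi_yy(2)=-4.
Saddle points occur where the two diagonal entries have opposite signs: (-3, 2), (1, 2). Count: 2.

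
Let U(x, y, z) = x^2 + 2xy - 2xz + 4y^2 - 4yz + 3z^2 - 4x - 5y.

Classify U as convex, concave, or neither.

convex

U is quadratic, so its Hessian is the constant matrix H = [[2, 2, -2], [2, 8, -4], [-2, -4, 6]].
Leading principal minors: 2, 12, 40.
All positive ⇒ H ≻ 0 ⇒ convex.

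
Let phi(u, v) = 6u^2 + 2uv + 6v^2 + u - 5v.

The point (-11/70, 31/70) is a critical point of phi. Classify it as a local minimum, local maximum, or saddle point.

local minimum

The Hessian of phi is constant: H = [[12, 2], [2, 12]].
det(H) = 12·12 − 2² = 140.
det(H) > 0 and tr(H) = 24 > 0, so H is positive definite and the point is a local minimum.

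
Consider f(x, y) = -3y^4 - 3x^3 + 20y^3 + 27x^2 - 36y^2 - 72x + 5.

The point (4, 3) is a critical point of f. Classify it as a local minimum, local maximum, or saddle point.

local maximum

The mixed partial ∂²f/∂x∂y is 0, so the Hessian at any point is diag(f_xx, f_yy) = diag(18(-x + 3), 12(-3y^2 + 10y - 6)).
At (4, 3): H = diag(-18, -36).
Both eigenvalues are negative, so H is negative definite: a local maximum.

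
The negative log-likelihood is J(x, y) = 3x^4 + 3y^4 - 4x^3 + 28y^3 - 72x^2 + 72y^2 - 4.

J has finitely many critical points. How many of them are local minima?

J separates as a function of x plus a function of y, so ∇J=0 decouples.
∂J/∂x = 12x(x - 4)(x + 3) = 0 at x ∈ {-3, 0, 4}; ∂J/∂y = 12y(y + 3)(y + 4) = 0 at y ∈ {-4, -3, 0}.
The Hessian is diagonal: diag(J_xx, J_yy). Second derivatives: J_xx(-3)=252, J_xx(0)=-144, J_xx(4)=336; J_yy(-4)=48, J_yy(-3)=-36, J_yy(0)=144.
Local minima occur where both diagonal entries positive: (-3, -4), (-3, 0), (4, -4), (4, 0). Count: 4.

4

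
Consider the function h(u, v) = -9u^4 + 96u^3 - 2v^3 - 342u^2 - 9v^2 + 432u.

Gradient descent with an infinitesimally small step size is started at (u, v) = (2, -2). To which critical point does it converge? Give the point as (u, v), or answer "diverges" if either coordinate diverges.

(3, -3)

h is separable, so gradient descent decouples: u follows -∂h/∂u, v follows -∂h/∂v.
∂h/∂u = -36(u - 4)(u - 3)(u - 1); at u=2 this is -72, so u increases.
∂h/∂v = -6v(v + 3); at v=-2 this is 12, so v decreases.
u converges to its nearest critical value 3 (a local min of the u-part); v converges to -3. The iterate converges to (3, -3).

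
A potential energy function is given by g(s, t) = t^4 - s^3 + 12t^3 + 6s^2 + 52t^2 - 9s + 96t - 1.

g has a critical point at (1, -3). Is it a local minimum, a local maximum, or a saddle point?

The mixed partial ∂²g/∂s∂t is 0, so the Hessian at any point is diag(g_ss, g_tt) = diag(6(-s + 2), 4(3t^2 + 18t + 26)).
At (1, -3): H = diag(6, -4).
The eigenvalues have opposite signs, so H is indefinite: a saddle point.

saddle point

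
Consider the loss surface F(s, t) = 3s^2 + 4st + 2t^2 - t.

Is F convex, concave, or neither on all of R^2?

F is quadratic, so its Hessian is the constant matrix H = [[6, 4], [4, 4]].
det(H) = 8, tr(H) = 10.
det(H) > 0 and tr(H) > 0, so H is positive definite everywhere: convex.

convex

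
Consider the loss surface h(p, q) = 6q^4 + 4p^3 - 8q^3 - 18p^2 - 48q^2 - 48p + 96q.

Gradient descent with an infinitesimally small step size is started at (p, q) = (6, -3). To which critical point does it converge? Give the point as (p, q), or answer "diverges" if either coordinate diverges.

h is separable, so gradient descent decouples: p follows -∂h/∂p, q follows -∂h/∂q.
∂h/∂p = 12(p - 4)(p + 1); at p=6 this is 168, so p decreases.
∂h/∂q = 24(q - 2)(q - 1)(q + 2); at q=-3 this is -480, so q increases.
p converges to its nearest critical value 4 (a local min of the p-part); q converges to -2. The iterate converges to (4, -2).

(4, -2)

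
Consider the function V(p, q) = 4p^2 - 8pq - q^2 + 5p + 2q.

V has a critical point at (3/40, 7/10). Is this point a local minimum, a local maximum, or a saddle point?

saddle point

The Hessian of V is constant: H = [[8, -8], [-8, -2]].
det(H) = 8·(-2) − (-8)² = -80.
Since det(H) < 0, H is indefinite and the critical point is a saddle point.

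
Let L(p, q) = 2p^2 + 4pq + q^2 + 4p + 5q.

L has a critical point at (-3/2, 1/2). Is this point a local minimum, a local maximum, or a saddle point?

saddle point

The Hessian of L is constant: H = [[4, 4], [4, 2]].
det(H) = 4·2 − 4² = -8.
Since det(H) < 0, H is indefinite and the critical point is a saddle point.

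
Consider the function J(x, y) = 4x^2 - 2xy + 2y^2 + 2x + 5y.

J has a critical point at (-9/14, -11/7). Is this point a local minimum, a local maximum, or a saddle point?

The Hessian of J is constant: H = [[8, -2], [-2, 4]].
det(H) = 8·4 − (-2)² = 28.
det(H) > 0 and tr(H) = 12 > 0, so H is positive definite and the point is a local minimum.

local minimum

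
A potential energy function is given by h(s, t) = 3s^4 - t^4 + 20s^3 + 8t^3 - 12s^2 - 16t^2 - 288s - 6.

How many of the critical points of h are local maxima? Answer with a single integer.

h separates as a function of s plus a function of t, so ∇h=0 decouples.
∂h/∂s = 12(s - 2)(s + 3)(s + 4) = 0 at s ∈ {-4, -3, 2}; ∂h/∂t = -4t(t - 4)(t - 2) = 0 at t ∈ {0, 2, 4}.
The Hessian is diagonal: diag(h_ss, h_tt). Second derivatives: h_ss(-4)=72, h_ss(-3)=-60, h_ss(2)=360; h_tt(0)=-32, h_tt(2)=16, h_tt(4)=-32.
Local maxima occur where both diagonal entries negative: (-3, 0), (-3, 4). Count: 2.

2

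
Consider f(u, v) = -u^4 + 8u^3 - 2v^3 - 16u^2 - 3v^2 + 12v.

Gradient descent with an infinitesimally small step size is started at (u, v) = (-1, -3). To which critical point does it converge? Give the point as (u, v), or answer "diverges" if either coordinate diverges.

diverges

f is separable, so gradient descent decouples: u follows -∂f/∂u, v follows -∂f/∂v.
∂f/∂u = -4u(u - 4)(u - 2); at u=-1 this is 60, so u decreases.
∂f/∂v = -6(v - 1)(v + 2); at v=-3 this is -24, so v increases.
The u-coordinate has no critical point in that direction and runs off to infinity.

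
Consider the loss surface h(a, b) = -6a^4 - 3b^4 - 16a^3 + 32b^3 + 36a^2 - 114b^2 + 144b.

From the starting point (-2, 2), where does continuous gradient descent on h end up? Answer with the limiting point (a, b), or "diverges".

(0, 3)

h is separable, so gradient descent decouples: a follows -∂h/∂a, b follows -∂h/∂b.
∂h/∂a = -24a(a - 1)(a + 3); at a=-2 this is -144, so a increases.
∂h/∂b = -12(b - 4)(b - 3)(b - 1); at b=2 this is -24, so b increases.
a converges to its nearest critical value 0 (a local min of the a-part); b converges to 3. The iterate converges to (0, 3).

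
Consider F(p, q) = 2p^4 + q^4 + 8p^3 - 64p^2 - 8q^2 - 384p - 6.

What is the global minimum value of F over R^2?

F(p,q) separates as A(p) + B(q) − 6, so its minimum is min A + min B − 6.
A'(p) = 8(p - 4)(p + 3)(p + 4) vanishes at p ∈ {-4, -3, 4}; B'(q) = 4q(q - 2)(q + 2) vanishes at q ∈ {-2, 0, 2}.
Local minima of A (where A''>0): A(-4)=512, A(4)=-1536. Local minima of B: B(-2)=-16, B(2)=-16.
So the global minimum of F is A(4) + B(-2) − 6 = -1536 − 16 − 6 = -1558, attained at (4, -2).

-1558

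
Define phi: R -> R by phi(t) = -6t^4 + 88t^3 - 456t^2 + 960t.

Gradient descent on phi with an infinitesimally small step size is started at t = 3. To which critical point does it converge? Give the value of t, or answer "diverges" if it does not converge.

4

phi'(t) = -24(t - 5)(t - 4)(t - 2), so phi'(3) = -48.
Gradient descent moves in the -phi' direction, i.e. t is increasing.
The nearest critical point in that direction is t = 4, where phi'' = 48 > 0 (a local minimum). The iterate converges there.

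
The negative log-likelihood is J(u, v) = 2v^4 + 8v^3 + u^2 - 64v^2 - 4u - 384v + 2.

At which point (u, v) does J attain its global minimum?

(2, 4)

J(u,v) separates as P(u) + Q(v) + 2, so its minimum is min P + min Q + 2.
P'(u) = 2u - 4 vanishes at u ∈ {2}; Q'(v) = 8(v - 4)(v + 3)(v + 4) vanishes at v ∈ {-4, -3, 4}.
Local minima of P (where P''>0): P(2)=-4. Local minima of Q: Q(-4)=512, Q(4)=-1536.
So the global minimum of J is P(2) + Q(4) + 2 = -4 − 1536 + 2 = -1538, attained at (2, 4).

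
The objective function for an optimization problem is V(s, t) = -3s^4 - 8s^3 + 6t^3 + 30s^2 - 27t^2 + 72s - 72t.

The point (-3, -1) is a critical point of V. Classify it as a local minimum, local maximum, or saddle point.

The mixed partial ∂²V/∂s∂t is 0, so the Hessian at any point is diag(V_ss, V_tt) = diag(12(-3s^2 - 4s + 5), 18(2t - 3)).
At (-3, -1): H = diag(-120, -90).
Both eigenvalues are negative, so H is negative definite: a local maximum.

local maximum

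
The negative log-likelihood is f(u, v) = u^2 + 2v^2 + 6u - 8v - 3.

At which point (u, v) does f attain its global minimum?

(-3, 2)

f(u,v) separates as P(u) + Q(v) − 3, so its minimum is min P + min Q − 3.
P'(u) = 2u + 6 vanishes at u ∈ {-3}; Q'(v) = 4v - 8 vanishes at v ∈ {2}.
Local minima of P (where P''>0): P(-3)=-9. Local minima of Q: Q(2)=-8.
So the global minimum of f is P(-3) + Q(2) − 3 = -9 − 8 − 3 = -20, attained at (-3, 2).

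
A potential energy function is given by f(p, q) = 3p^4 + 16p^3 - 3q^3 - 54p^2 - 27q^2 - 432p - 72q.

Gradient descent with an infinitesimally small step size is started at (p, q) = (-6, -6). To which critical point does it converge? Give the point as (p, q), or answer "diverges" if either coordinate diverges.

f is separable, so gradient descent decouples: p follows -∂f/∂p, q follows -∂f/∂q.
∂f/∂p = 12(p - 3)(p + 3)(p + 4); at p=-6 this is -648, so p increases.
∂f/∂q = -9(q + 2)(q + 4); at q=-6 this is -72, so q increases.
p converges to its nearest critical value -4 (a local min of the p-part); q converges to -4. The iterate converges to (-4, -4).

(-4, -4)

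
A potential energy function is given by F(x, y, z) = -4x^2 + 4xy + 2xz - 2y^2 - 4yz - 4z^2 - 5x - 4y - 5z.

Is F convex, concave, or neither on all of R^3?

F is quadratic, so its Hessian is the constant matrix H = [[-8, 4, 2], [4, -4, -4], [2, -4, -8]].
Leading principal minors: -8, 16, -48.
Signs alternate −, +, − ⇒ H ≺ 0 ⇒ concave.

concave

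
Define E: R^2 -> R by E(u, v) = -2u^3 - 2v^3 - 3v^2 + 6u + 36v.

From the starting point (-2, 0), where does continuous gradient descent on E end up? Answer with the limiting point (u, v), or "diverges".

E is separable, so gradient descent decouples: u follows -∂E/∂u, v follows -∂E/∂v.
∂E/∂u = -6(u - 1)(u + 1); at u=-2 this is -18, so u increases.
∂E/∂v = -6(v - 2)(v + 3); at v=0 this is 36, so v decreases.
u converges to its nearest critical value -1 (a local min of the u-part); v converges to -3. The iterate converges to (-1, -3).

(-1, -3)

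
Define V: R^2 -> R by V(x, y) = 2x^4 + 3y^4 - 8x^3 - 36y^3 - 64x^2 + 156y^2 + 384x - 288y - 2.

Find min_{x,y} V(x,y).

V(x,y) separates as P(x) + Q(y) − 2, so its minimum is min P + min Q − 2.
P'(x) = 8(x - 4)(x - 3)(x + 4) vanishes at x ∈ {-4, 3, 4}; Q'(y) = 12(y - 4)(y - 3)(y - 2) vanishes at y ∈ {2, 3, 4}.
Local minima of P (where P''>0): P(-4)=-1536, P(4)=512. Local minima of Q: Q(2)=-192, Q(4)=-192.
So the global minimum of V is P(-4) + Q(2) − 2 = -1536 − 192 − 2 = -1730, attained at (-4, 2).

-1730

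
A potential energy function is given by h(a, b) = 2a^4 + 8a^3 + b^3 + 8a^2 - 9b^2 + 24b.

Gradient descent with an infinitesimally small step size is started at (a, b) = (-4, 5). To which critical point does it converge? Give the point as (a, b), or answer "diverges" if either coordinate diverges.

h is separable, so gradient descent decouples: a follows -∂h/∂a, b follows -∂h/∂b.
∂h/∂a = 8a(a + 1)(a + 2); at a=-4 this is -192, so a increases.
∂h/∂b = 3(b - 4)(b - 2); at b=5 this is 9, so b decreases.
a converges to its nearest critical value -2 (a local min of the a-part); b converges to 4. The iterate converges to (-2, 4).

(-2, 4)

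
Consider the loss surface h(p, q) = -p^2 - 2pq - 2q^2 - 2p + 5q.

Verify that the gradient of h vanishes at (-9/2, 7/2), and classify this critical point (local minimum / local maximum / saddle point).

local maximum

∇h = (-2p - 2q - 2, -2p - 4q + 5); substituting (-9/2, 7/2) gives ∇h = (0, 0), so (-9/2, 7/2) is indeed a critical point.
The Hessian of h is constant: H = [[-2, -2], [-2, -4]].
det(H) = (-2)·(-4) − (-2)² = 4.
det(H) > 0 and tr(H) = -6 < 0, so H is negative definite and the point is a local maximum.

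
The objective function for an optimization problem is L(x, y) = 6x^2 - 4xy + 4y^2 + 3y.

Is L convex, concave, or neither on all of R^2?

L is quadratic, so its Hessian is the constant matrix H = [[12, -4], [-4, 8]].
det(H) = 80, tr(H) = 20.
det(H) > 0 and tr(H) > 0, so H is positive definite everywhere: convex.

convex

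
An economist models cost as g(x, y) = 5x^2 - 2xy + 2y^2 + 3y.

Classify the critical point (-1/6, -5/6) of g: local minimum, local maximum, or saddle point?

The Hessian of g is constant: H = [[10, -2], [-2, 4]].
det(H) = 10·4 − (-2)² = 36.
det(H) > 0 and tr(H) = 14 > 0, so H is positive definite and the point is a local minimum.

local minimum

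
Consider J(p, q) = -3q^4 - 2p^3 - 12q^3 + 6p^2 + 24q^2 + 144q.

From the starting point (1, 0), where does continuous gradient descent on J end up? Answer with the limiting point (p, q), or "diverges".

(0, -2)

J is separable, so gradient descent decouples: p follows -∂J/∂p, q follows -∂J/∂q.
∂J/∂p = -6p(p - 2); at p=1 this is 6, so p decreases.
∂J/∂q = -12(q - 2)(q + 2)(q + 3); at q=0 this is 144, so q decreases.
p converges to its nearest critical value 0 (a local min of the p-part); q converges to -2. The iterate converges to (0, -2).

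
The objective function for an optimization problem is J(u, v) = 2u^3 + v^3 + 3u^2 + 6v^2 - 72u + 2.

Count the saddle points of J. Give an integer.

2

J separates as a function of u plus a function of v, so ∇J=0 decouples.
∂J/∂u = 6(u - 3)(u + 4) = 0 at u ∈ {-4, 3}; ∂J/∂v = 3v(v + 4) = 0 at v ∈ {-4, 0}.
The Hessian is diagonal: diag(J_uu, J_vv). Second derivatives: J_uu(-4)=-42, J_uu(3)=42; J_vv(-4)=-12, J_vv(0)=12.
Saddle points occur where the two diagonal entries have opposite signs: (-4, 0), (3, -4). Count: 2.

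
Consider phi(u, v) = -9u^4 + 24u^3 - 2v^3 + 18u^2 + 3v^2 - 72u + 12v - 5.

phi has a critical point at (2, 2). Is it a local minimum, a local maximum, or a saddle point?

The mixed partial ∂²phi/∂u∂v is 0, so the Hessian at any point is diag(phi_uu, phi_vv) = diag(36(-3u^2 + 4u + 1), 6(-2v + 1)).
At (2, 2): H = diag(-108, -18).
Both eigenvalues are negative, so H is negative definite: a local maximum.

local maximum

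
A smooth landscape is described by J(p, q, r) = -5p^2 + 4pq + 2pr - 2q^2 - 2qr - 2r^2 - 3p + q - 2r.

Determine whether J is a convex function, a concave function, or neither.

J is quadratic, so its Hessian is the constant matrix H = [[-10, 4, 2], [4, -4, -2], [2, -2, -4]].
Leading principal minors: -10, 24, -72.
Signs alternate −, +, − ⇒ H ≺ 0 ⇒ concave.

concave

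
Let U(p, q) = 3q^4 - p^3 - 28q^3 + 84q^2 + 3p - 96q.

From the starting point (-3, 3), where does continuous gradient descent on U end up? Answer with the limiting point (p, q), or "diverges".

U is separable, so gradient descent decouples: p follows -∂U/∂p, q follows -∂U/∂q.
∂U/∂p = -3(p - 1)(p + 1); at p=-3 this is -24, so p increases.
∂U/∂q = 12(q - 4)(q - 2)(q - 1); at q=3 this is -24, so q increases.
p converges to its nearest critical value -1 (a local min of the p-part); q converges to 4. The iterate converges to (-1, 4).

(-1, 4)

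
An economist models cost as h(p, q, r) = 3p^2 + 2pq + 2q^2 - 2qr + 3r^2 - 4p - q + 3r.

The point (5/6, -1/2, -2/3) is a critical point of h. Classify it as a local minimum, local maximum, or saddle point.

The Hessian is constant: H = [[6, 2, 0], [2, 4, -2], [0, -2, 6]].
Leading principal minors: Δ₁ = 6, Δ₂ = 20, Δ₃ = 96.
All leading minors are positive, so H is positive definite: a local minimum.

local minimum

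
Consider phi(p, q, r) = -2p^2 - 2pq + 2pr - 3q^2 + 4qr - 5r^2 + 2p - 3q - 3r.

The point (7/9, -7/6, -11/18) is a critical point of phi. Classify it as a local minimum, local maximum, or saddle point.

local maximum

The Hessian is constant: H = [[-4, -2, 2], [-2, -6, 4], [2, 4, -10]].
Leading principal minors: Δ₁ = -4, Δ₂ = 20, Δ₃ = -144.
The minors alternate sign starting negative (−, +, −), so H is negative definite: a local maximum.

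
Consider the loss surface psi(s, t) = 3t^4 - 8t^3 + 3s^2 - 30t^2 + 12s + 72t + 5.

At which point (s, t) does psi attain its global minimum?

psi(s,t) separates as P(s) + Q(t) + 5, so its minimum is min P + min Q + 5.
P'(s) = 6s + 12 vanishes at s ∈ {-2}; Q'(t) = 12(t - 3)(t - 1)(t + 2) vanishes at t ∈ {-2, 1, 3}.
Local minima of P (where P''>0): P(-2)=-12. Local minima of Q: Q(-2)=-152, Q(3)=-27.
So the global minimum of psi is P(-2) + Q(-2) + 5 = -12 − 152 + 5 = -159, attained at (-2, -2).

(-2, -2)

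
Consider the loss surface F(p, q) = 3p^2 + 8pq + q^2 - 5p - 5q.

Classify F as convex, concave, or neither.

F is quadratic, so its Hessian is the constant matrix H = [[6, 8], [8, 2]].
det(H) = -52, tr(H) = 8.
det(H) < 0, so H is indefinite: neither convex nor concave.

neither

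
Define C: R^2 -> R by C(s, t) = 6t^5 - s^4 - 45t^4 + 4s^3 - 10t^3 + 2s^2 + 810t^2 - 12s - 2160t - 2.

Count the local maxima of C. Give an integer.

C separates as a function of s plus a function of t, so ∇C=0 decouples.
∂C/∂s = -4(s - 3)(s - 1)(s + 1) = 0 at s ∈ {-1, 1, 3}; ∂C/∂t = 30(t - 4)(t - 3)(t - 2)(t + 3) = 0 at t ∈ {-3, 2, 3, 4}.
The Hessian is diagonal: diag(C_ss, C_tt). Second derivatives: C_ss(-1)=-32, C_ss(1)=16, C_ss(3)=-32; C_tt(-3)=-6300, C_tt(2)=300, C_tt(3)=-180, C_tt(4)=420.
Local maxima occur where both diagonal entries negative: (-1, -3), (-1, 3), (3, -3), (3, 3). Count: 4.

4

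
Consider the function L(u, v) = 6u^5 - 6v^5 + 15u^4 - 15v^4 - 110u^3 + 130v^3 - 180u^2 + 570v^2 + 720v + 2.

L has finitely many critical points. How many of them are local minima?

L separates as a function of u plus a function of v, so ∇L=0 decouples.
∂L/∂u = 30u(u - 3)(u + 1)(u + 4) = 0 at u ∈ {-4, -1, 0, 3}; ∂L/∂v = -30(v - 4)(v + 1)(v + 2)(v + 3) = 0 at v ∈ {-3, -2, -1, 4}.
The Hessian is diagonal: diag(L_uu, L_vv). Second derivatives: L_uu(-4)=-2520, L_uu(-1)=360, L_uu(0)=-360, L_uu(3)=2520; L_vv(-3)=420, L_vv(-2)=-180, L_vv(-1)=300, L_vv(4)=-6300.
Local minima occur where both diagonal entries positive: (-1, -3), (-1, -1), (3, -3), (3, -1). Count: 4.

4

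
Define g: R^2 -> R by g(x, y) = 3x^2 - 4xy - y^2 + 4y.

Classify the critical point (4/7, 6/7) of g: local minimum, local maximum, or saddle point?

The Hessian of g is constant: H = [[6, -4], [-4, -2]].
det(H) = 6·(-2) − (-4)² = -28.
Since det(H) < 0, H is indefinite and the critical point is a saddle point.

saddle point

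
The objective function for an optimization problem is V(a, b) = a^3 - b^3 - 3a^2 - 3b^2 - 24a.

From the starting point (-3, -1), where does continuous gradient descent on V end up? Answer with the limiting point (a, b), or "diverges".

V is separable, so gradient descent decouples: a follows -∂V/∂a, b follows -∂V/∂b.
∂V/∂a = 3(a - 4)(a + 2); at a=-3 this is 21, so a decreases.
∂V/∂b = -3b(b + 2); at b=-1 this is 3, so b decreases.
The a-coordinate has no critical point in that direction and runs off to infinity.

diverges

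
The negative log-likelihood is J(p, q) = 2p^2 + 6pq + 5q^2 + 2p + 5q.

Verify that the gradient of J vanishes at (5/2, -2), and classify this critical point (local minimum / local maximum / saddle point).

∇J = (4p + 6q + 2, 6p + 10q + 5); substituting (5/2, -2) gives ∇J = (0, 0), so (5/2, -2) is indeed a critical point.
The Hessian of J is constant: H = [[4, 6], [6, 10]].
det(H) = 4·10 − 6² = 4.
det(H) > 0 and tr(H) = 14 > 0, so H is positive definite and the point is a local minimum.

local minimum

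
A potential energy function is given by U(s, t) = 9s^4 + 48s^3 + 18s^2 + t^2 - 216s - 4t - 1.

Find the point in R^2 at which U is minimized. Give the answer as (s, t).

(1, 2)

U(s,t) separates as P(s) + Q(t) − 1, so its minimum is min P + min Q − 1.
P'(s) = 36(s - 1)(s + 2)(s + 3) vanishes at s ∈ {-3, -2, 1}; Q'(t) = 2(t - 2) vanishes at t ∈ {2}.
Local minima of P (where P''>0): P(-3)=243, P(1)=-141. Local minima of Q: Q(2)=-4.
So the global minimum of U is P(1) + Q(2) − 1 = -141 − 4 − 1 = -146, attained at (1, 2).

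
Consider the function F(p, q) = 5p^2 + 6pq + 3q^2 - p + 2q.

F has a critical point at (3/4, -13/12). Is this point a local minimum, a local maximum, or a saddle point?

The Hessian of F is constant: H = [[10, 6], [6, 6]].
det(H) = 10·6 − 6² = 24.
det(H) > 0 and tr(H) = 16 > 0, so H is positive definite and the point is a local minimum.

local minimum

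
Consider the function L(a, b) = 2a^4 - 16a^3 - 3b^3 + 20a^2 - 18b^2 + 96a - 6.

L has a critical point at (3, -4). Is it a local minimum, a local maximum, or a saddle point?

saddle point

The mixed partial ∂²L/∂a∂b is 0, so the Hessian at any point is diag(L_aa, L_bb) = diag(8(3a^2 - 12a + 5), -18(b + 2)).
At (3, -4): H = diag(-32, 36).
The eigenvalues have opposite signs, so H is indefinite: a saddle point.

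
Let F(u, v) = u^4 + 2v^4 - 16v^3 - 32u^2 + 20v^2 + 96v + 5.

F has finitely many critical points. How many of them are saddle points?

F separates as a function of u plus a function of v, so ∇F=0 decouples.
∂F/∂u = 4u(u - 4)(u + 4) = 0 at u ∈ {-4, 0, 4}; ∂F/∂v = 8(v - 4)(v - 3)(v + 1) = 0 at v ∈ {-1, 3, 4}.
The Hessian is diagonal: diag(F_uu, F_vv). Second derivatives: F_uu(-4)=128, F_uu(0)=-64, F_uu(4)=128; F_vv(-1)=160, F_vv(3)=-32, F_vv(4)=40.
Saddle points occur where the two diagonal entries have opposite signs: (-4, 3), (0, -1), (0, 4), (4, 3). Count: 4.

4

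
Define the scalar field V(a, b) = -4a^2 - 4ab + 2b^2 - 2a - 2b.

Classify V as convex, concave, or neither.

neither

V is quadratic, so its Hessian is the constant matrix H = [[-8, -4], [-4, 4]].
det(H) = -48, tr(H) = -4.
det(H) < 0, so H is indefinite: neither convex nor concave.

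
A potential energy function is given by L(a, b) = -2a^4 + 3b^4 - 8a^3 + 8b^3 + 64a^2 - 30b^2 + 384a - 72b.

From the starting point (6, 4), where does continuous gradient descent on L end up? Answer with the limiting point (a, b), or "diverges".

L is separable, so gradient descent decouples: a follows -∂L/∂a, b follows -∂L/∂b.
∂L/∂a = -8(a - 4)(a + 3)(a + 4); at a=6 this is -1440, so a increases.
∂L/∂b = 12(b - 2)(b + 1)(b + 3); at b=4 this is 840, so b decreases.
The a-coordinate has no critical point in that direction and runs off to infinity.

diverges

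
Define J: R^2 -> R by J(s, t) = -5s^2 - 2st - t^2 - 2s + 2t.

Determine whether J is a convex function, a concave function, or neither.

concave

J is quadratic, so its Hessian is the constant matrix H = [[-10, -2], [-2, -2]].
det(H) = 16, tr(H) = -12.
det(H) > 0 and tr(H) < 0, so H is negative definite everywhere: concave.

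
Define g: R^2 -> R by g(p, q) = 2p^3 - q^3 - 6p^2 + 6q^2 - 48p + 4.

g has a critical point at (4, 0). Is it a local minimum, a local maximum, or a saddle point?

The mixed partial ∂²g/∂p∂q is 0, so the Hessian at any point is diag(g_pp, g_qq) = diag(12(p - 1), 6(-q + 2)).
At (4, 0): H = diag(36, 12).
Both eigenvalues are positive, so H is positive definite: a local minimum.

local minimum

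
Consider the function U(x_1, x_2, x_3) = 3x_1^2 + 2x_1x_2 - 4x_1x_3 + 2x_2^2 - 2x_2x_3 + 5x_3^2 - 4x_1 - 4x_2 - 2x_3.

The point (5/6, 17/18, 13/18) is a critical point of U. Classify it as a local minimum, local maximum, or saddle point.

The Hessian is constant: H = [[6, 2, -4], [2, 4, -2], [-4, -2, 10]].
Leading principal minors: Δ₁ = 6, Δ₂ = 20, Δ₃ = 144.
All leading minors are positive, so H is positive definite: a local minimum.

local minimum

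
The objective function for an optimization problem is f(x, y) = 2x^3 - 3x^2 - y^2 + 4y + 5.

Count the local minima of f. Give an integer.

0

f separates as a function of x plus a function of y, so ∇f=0 decouples.
∂f/∂x = 6x(x - 1) = 0 at x ∈ {0, 1}; ∂f/∂y = -2(y - 2) = 0 at y ∈ {2}.
The Hessian is diagonal: diag(f_xx, f_yy). Second derivatives: f_xx(0)=-6, f_xx(1)=6; f_yy(2)=-2.
Local minima occur where both diagonal entries positive: none. Count: 0.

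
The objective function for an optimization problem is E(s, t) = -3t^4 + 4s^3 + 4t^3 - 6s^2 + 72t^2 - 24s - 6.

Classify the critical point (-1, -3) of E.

The mixed partial ∂²E/∂s∂t is 0, so the Hessian at any point is diag(E_ss, E_tt) = diag(12(2s - 1), 12(-3t^2 + 2t + 12)).
At (-1, -3): H = diag(-36, -252).
Both eigenvalues are negative, so H is negative definite: a local maximum.

local maximum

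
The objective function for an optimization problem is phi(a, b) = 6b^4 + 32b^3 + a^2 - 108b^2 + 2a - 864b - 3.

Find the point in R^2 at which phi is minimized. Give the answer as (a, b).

(-1, 3)

phi(a,b) separates as P(a) + Q(b) − 3, so its minimum is min P + min Q − 3.
P'(a) = 2a + 2 vanishes at a ∈ {-1}; Q'(b) = 24(b - 3)(b + 3)(b + 4) vanishes at b ∈ {-4, -3, 3}.
Local minima of P (where P''>0): P(-1)=-1. Local minima of Q: Q(-4)=1216, Q(3)=-2214.
So the global minimum of phi is P(-1) + Q(3) − 3 = -1 − 2214 − 3 = -2218, attained at (-1, 3).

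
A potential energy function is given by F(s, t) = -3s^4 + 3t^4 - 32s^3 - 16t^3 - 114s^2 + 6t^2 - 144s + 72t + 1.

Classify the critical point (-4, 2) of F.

local maximum

The mixed partial ∂²F/∂s∂t is 0, so the Hessian at any point is diag(F_ss, F_tt) = diag(-12(3s^2 + 16s + 19), 12(3t^2 - 8t + 1)).
At (-4, 2): H = diag(-36, -36).
Both eigenvalues are negative, so H is negative definite: a local maximum.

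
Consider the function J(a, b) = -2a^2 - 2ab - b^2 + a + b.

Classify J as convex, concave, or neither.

J is quadratic, so its Hessian is the constant matrix H = [[-4, -2], [-2, -2]].
det(H) = 4, tr(H) = -6.
det(H) > 0 and tr(H) < 0, so H is negative definite everywhere: concave.

concave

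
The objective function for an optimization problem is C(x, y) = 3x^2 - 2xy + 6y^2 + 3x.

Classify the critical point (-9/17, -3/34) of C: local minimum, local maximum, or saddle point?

The Hessian of C is constant: H = [[6, -2], [-2, 12]].
det(H) = 6·12 − (-2)² = 68.
det(H) > 0 and tr(H) = 18 > 0, so H is positive definite and the point is a local minimum.

local minimum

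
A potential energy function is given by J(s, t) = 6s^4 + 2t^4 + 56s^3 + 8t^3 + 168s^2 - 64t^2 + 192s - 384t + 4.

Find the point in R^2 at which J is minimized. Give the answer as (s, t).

J(s,t) separates as P(s) + Q(t) + 4, so its minimum is min P + min Q + 4.
P'(s) = 24(s + 1)(s + 2)(s + 4) vanishes at s ∈ {-4, -2, -1}; Q'(t) = 8(t - 4)(t + 3)(t + 4) vanishes at t ∈ {-4, -3, 4}.
Local minima of P (where P''>0): P(-4)=-128, P(-1)=-74. Local minima of Q: Q(-4)=512, Q(4)=-1536.
So the global minimum of J is P(-4) + Q(4) + 4 = -128 − 1536 + 4 = -1660, attained at (-4, 4).

(-4, 4)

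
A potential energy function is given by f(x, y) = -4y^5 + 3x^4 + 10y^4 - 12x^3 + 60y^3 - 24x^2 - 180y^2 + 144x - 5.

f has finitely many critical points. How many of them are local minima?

4

f separates as a function of x plus a function of y, so ∇f=0 decouples.
∂f/∂x = 12(x - 3)(x - 2)(x + 2) = 0 at x ∈ {-2, 2, 3}; ∂f/∂y = -20y(y - 3)(y - 2)(y + 3) = 0 at y ∈ {-3, 0, 2, 3}.
The Hessian is diagonal: diag(f_xx, f_yy). Second derivatives: f_xx(-2)=240, f_xx(2)=-48, f_xx(3)=60; f_yy(-3)=1800, f_yy(0)=-360, f_yy(2)=200, f_yy(3)=-360.
Local minima occur where both diagonal entries positive: (-2, -3), (-2, 2), (3, -3), (3, 2). Count: 4.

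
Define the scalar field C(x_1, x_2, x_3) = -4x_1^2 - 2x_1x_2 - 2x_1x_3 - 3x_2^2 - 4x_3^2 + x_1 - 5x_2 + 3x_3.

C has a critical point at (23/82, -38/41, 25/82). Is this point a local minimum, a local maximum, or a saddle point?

The Hessian is constant: H = [[-8, -2, -2], [-2, -6, 0], [-2, 0, -8]].
Leading principal minors: Δ₁ = -8, Δ₂ = 44, Δ₃ = -328.
The minors alternate sign starting negative (−, +, −), so H is negative definite: a local maximum.

local maximum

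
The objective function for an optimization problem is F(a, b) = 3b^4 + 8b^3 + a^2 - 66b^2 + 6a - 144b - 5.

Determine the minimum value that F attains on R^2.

F(a,b) separates as P(a) + Q(b) − 5, so its minimum is min P + min Q − 5.
P'(a) = 2a + 6 vanishes at a ∈ {-3}; Q'(b) = 12(b - 3)(b + 1)(b + 4) vanishes at b ∈ {-4, -1, 3}.
Local minima of P (where P''>0): P(-3)=-9. Local minima of Q: Q(-4)=-224, Q(3)=-567.
So the global minimum of F is P(-3) + Q(3) − 5 = -9 − 567 − 5 = -581, attained at (-3, 3).

-581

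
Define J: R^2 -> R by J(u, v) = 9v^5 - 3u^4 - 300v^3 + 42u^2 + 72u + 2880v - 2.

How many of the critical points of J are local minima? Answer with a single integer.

J separates as a function of u plus a function of v, so ∇J=0 decouples.
∂J/∂u = -12(u - 3)(u + 1)(u + 2) = 0 at u ∈ {-2, -1, 3}; ∂J/∂v = 45(v - 4)(v - 2)(v + 2)(v + 4) = 0 at v ∈ {-4, -2, 2, 4}.
The Hessian is diagonal: diag(J_uu, J_vv). Second derivatives: J_uu(-2)=-60, J_uu(-1)=48, J_uu(3)=-240; J_vv(-4)=-4320, J_vv(-2)=2160, J_vv(2)=-2160, J_vv(4)=4320.
Local minima occur where both diagonal entries positive: (-1, -2), (-1, 4). Count: 2.

2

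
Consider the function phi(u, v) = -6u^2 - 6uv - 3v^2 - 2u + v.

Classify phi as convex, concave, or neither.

concave

phi is quadratic, so its Hessian is the constant matrix H = [[-12, -6], [-6, -6]].
det(H) = 36, tr(H) = -18.
det(H) > 0 and tr(H) < 0, so H is negative definite everywhere: concave.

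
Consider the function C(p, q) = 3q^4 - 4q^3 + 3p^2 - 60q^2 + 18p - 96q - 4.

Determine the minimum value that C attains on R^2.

-863

C(p,q) separates as A(p) + B(q) − 4, so its minimum is min A + min B − 4.
A'(p) = 6p + 18 vanishes at p ∈ {-3}; B'(q) = 12(q - 4)(q + 1)(q + 2) vanishes at q ∈ {-2, -1, 4}.
Local minima of A (where A''>0): A(-3)=-27. Local minima of B: B(-2)=32, B(4)=-832.
So the global minimum of C is A(-3) + B(4) − 4 = -27 − 832 − 4 = -863, attained at (-3, 4).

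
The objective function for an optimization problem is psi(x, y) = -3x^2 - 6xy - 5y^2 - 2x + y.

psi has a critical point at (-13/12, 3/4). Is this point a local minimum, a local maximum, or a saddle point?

The Hessian of psi is constant: H = [[-6, -6], [-6, -10]].
det(H) = (-6)·(-10) − (-6)² = 24.
det(H) > 0 and tr(H) = -16 < 0, so H is negative definite and the point is a local maximum.

local maximum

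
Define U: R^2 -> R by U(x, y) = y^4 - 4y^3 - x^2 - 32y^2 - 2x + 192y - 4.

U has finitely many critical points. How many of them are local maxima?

1

U separates as a function of x plus a function of y, so ∇U=0 decouples.
∂U/∂x = -2(x + 1) = 0 at x ∈ {-1}; ∂U/∂y = 4(y - 4)(y - 3)(y + 4) = 0 at y ∈ {-4, 3, 4}.
The Hessian is diagonal: diag(U_xx, U_yy). Second derivatives: U_xx(-1)=-2; U_yy(-4)=224, U_yy(3)=-28, U_yy(4)=32.
Local maxima occur where both diagonal entries negative: (-1, 3). Count: 1.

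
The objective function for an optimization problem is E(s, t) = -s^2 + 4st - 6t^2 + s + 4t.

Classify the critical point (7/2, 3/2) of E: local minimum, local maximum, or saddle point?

local maximum

The Hessian of E is constant: H = [[-2, 4], [4, -12]].
det(H) = (-2)·(-12) − 4² = 8.
det(H) > 0 and tr(H) = -14 < 0, so H is negative definite and the point is a local maximum.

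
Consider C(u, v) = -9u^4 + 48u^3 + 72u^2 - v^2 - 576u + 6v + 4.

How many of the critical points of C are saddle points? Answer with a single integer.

C separates as a function of u plus a function of v, so ∇C=0 decouples.
∂C/∂u = -36(u - 4)(u - 2)(u + 2) = 0 at u ∈ {-2, 2, 4}; ∂C/∂v = -2(v - 3) = 0 at v ∈ {3}.
The Hessian is diagonal: diag(C_uu, C_vv). Second derivatives: C_uu(-2)=-864, C_uu(2)=288, C_uu(4)=-432; C_vv(3)=-2.
Saddle points occur where the two diagonal entries have opposite signs: (2, 3). Count: 1.

1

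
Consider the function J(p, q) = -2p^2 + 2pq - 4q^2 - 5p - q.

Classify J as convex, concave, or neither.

J is quadratic, so its Hessian is the constant matrix H = [[-4, 2], [2, -8]].
det(H) = 28, tr(H) = -12.
det(H) > 0 and tr(H) < 0, so H is negative definite everywhere: concave.

concave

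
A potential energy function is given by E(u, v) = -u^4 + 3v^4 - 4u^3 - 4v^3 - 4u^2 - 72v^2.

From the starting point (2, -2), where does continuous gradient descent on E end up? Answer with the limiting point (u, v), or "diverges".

E is separable, so gradient descent decouples: u follows -∂E/∂u, v follows -∂E/∂v.
∂E/∂u = -4u(u + 1)(u + 2); at u=2 this is -96, so u increases.
∂E/∂v = 12v(v - 4)(v + 3); at v=-2 this is 144, so v decreases.
The u-coordinate has no critical point in that direction and runs off to infinity.

diverges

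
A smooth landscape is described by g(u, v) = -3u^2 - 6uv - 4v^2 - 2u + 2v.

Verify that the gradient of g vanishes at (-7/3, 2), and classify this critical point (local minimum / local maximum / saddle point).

∇g = (-6u - 6v - 2, -6u - 8v + 2); substituting (-7/3, 2) gives ∇g = (0, 0), so (-7/3, 2) is indeed a critical point.
The Hessian of g is constant: H = [[-6, -6], [-6, -8]].
det(H) = (-6)·(-8) − (-6)² = 12.
det(H) > 0 and tr(H) = -14 < 0, so H is negative definite and the point is a local maximum.

local maximum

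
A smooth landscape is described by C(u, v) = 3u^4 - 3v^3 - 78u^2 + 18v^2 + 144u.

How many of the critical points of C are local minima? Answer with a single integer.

2

C separates as a function of u plus a function of v, so ∇C=0 decouples.
∂C/∂u = 12(u - 3)(u - 1)(u + 4) = 0 at u ∈ {-4, 1, 3}; ∂C/∂v = -9v(v - 4) = 0 at v ∈ {0, 4}.
The Hessian is diagonal: diag(C_uu, C_vv). Second derivatives: C_uu(-4)=420, C_uu(1)=-120, C_uu(3)=168; C_vv(0)=36, C_vv(4)=-36.
Local minima occur where both diagonal entries positive: (-4, 0), (3, 0). Count: 2.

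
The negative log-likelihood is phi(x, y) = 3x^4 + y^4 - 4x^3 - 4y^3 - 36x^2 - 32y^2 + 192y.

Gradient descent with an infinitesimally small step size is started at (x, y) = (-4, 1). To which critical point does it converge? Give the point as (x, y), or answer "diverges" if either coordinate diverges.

phi is separable, so gradient descent decouples: x follows -∂phi/∂x, y follows -∂phi/∂y.
∂phi/∂x = 12x(x - 3)(x + 2); at x=-4 this is -672, so x increases.
∂phi/∂y = 4(y - 4)(y - 3)(y + 4); at y=1 this is 120, so y decreases.
x converges to its nearest critical value -2 (a local min of the x-part); y converges to -4. The iterate converges to (-2, -4).

(-2, -4)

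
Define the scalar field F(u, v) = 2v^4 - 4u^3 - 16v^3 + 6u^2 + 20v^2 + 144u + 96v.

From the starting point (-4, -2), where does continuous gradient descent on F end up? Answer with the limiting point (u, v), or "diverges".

(-3, -1)

F is separable, so gradient descent decouples: u follows -∂F/∂u, v follows -∂F/∂v.
∂F/∂u = -12(u - 4)(u + 3); at u=-4 this is -96, so u increases.
∂F/∂v = 8(v - 4)(v - 3)(v + 1); at v=-2 this is -240, so v increases.
u converges to its nearest critical value -3 (a local min of the u-part); v converges to -1. The iterate converges to (-3, -1).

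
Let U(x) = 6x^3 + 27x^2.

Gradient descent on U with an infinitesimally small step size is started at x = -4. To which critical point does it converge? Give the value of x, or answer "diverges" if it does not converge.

diverges

U'(x) = 18x(x + 3), so U'(-4) = 72.
Gradient descent moves in the -U' direction, i.e. x is decreasing.
There is no critical point below x=-4, and U' keeps the same sign, so the iterate runs off to −∞.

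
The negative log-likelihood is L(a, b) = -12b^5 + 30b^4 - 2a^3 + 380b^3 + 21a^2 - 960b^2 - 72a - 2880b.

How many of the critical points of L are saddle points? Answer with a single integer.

L separates as a function of a plus a function of b, so ∇L=0 decouples.
∂L/∂a = -6(a - 4)(a - 3) = 0 at a ∈ {3, 4}; ∂L/∂b = -60(b - 4)(b - 3)(b + 1)(b + 4) = 0 at b ∈ {-4, -1, 3, 4}.
The Hessian is diagonal: diag(L_aa, L_bb). Second derivatives: L_aa(3)=6, L_aa(4)=-6; L_bb(-4)=10080, L_bb(-1)=-3600, L_bb(3)=1680, L_bb(4)=-2400.
Saddle points occur where the two diagonal entries have opposite signs: (3, -1), (3, 4), (4, -4), (4, 3). Count: 4.

4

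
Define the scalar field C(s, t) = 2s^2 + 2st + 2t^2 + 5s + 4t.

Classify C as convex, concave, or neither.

convex

C is quadratic, so its Hessian is the constant matrix H = [[4, 2], [2, 4]].
det(H) = 12, tr(H) = 8.
det(H) > 0 and tr(H) > 0, so H is positive definite everywhere: convex.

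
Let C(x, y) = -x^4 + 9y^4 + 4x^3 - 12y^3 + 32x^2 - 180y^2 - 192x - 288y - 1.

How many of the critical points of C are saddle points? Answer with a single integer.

C separates as a function of x plus a function of y, so ∇C=0 decouples.
∂C/∂x = -4(x - 4)(x - 3)(x + 4) = 0 at x ∈ {-4, 3, 4}; ∂C/∂y = 36(y - 4)(y + 1)(y + 2) = 0 at y ∈ {-2, -1, 4}.
The Hessian is diagonal: diag(C_xx, C_yy). Second derivatives: C_xx(-4)=-224, C_xx(3)=28, C_xx(4)=-32; C_yy(-2)=216, C_yy(-1)=-180, C_yy(4)=1080.
Saddle points occur where the two diagonal entries have opposite signs: (-4, -2), (-4, 4), (3, -1), (4, -2), (4, 4). Count: 5.

5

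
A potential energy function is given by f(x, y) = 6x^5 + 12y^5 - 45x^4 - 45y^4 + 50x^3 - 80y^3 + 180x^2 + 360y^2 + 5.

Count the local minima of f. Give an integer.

f separates as a function of x plus a function of y, so ∇f=0 decouples.
∂f/∂x = 30x(x - 4)(x - 3)(x + 1) = 0 at x ∈ {-1, 0, 3, 4}; ∂f/∂y = 60y(y - 3)(y - 2)(y + 2) = 0 at y ∈ {-2, 0, 2, 3}.
The Hessian is diagonal: diag(f_xx, f_yy). Second derivatives: f_xx(-1)=-600, f_xx(0)=360, f_xx(3)=-360, f_xx(4)=600; f_yy(-2)=-2400, f_yy(0)=720, f_yy(2)=-480, f_yy(3)=900.
Local minima occur where both diagonal entries positive: (0, 0), (0, 3), (4, 0), (4, 3). Count: 4.

4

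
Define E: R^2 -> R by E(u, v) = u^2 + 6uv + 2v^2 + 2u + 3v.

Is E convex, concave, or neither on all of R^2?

neither

E is quadratic, so its Hessian is the constant matrix H = [[2, 6], [6, 4]].
det(H) = -28, tr(H) = 6.
det(H) < 0, so H is indefinite: neither convex nor concave.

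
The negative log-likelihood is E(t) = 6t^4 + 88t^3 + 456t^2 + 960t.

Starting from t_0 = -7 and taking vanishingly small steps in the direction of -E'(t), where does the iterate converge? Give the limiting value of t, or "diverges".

-5

E'(t) = 24(t + 2)(t + 4)(t + 5), so E'(-7) = -720.
Gradient descent moves in the -E' direction, i.e. t is increasing.
The nearest critical point in that direction is t = -5, where E'' = 72 > 0 (a local minimum). The iterate converges there.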